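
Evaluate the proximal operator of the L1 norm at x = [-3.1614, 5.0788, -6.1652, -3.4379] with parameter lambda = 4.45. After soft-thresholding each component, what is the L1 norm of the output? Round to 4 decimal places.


Soft-thresholding with lambda = 4.45:
prox(-3.1614) = sign(-3.1614)*max(|-3.1614| - 4.45, 0) = 0.0
prox(5.0788) = sign(5.0788)*max(|5.0788| - 4.45, 0) = 0.6288
prox(-6.1652) = sign(-6.1652)*max(|-6.1652| - 4.45, 0) = -1.7152
prox(-3.4379) = sign(-3.4379)*max(|-3.4379| - 4.45, 0) = 0.0
prox(x) = [0.0, 0.6288, -1.7152, 0.0]
||prox(x)||_1 = 0.0 + 0.6288 + 1.7152 + 0.0 = 2.344


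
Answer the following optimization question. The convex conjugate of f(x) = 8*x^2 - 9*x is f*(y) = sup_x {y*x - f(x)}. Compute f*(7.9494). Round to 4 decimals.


f*(y) = sup_x {y*x - a*x^2 - b*x} = sup_x {(y-b)*x - a*x^2}
FOC: (y - b) - 2a*x = 0 => x* = (y - b)/(2a)
x* = (7.9494 + 9)/(2*8) = 1.0593
f*(7.9494) = (y-b)^2/(4a) = (7.9494 + 9)^2/(4*8)
= 287.2822/32 = 8.9776


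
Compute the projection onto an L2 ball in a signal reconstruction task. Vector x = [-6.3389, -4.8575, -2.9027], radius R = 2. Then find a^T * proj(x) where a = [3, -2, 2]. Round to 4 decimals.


Step 1: Compute ||x|| (intermediates to 6 decimals).
||x|| = sqrt((-6.3389)^2 + (-4.8575)^2 + (-2.9027)^2) = 8.497213
Step 2: Project.
Since ||x|| > R, scale = R/||x|| = 2/8.497213 = 0.235371, proj(x) = scale * x
proj(x) = [-1.491993, -1.143315, -0.683211]
Step 3: Dot product.
a^T * proj(x) = 3*(-1.491993) - 2*(-1.143315) + 2*(-0.683211) = -3.5558


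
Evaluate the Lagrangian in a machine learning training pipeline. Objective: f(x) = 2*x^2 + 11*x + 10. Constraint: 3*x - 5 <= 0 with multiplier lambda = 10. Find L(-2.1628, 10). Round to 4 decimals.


Step 1: Evaluate f(x).
f(-2.1628) = 2*(-2.1628)^2 + 11*(-2.1628) + 10 = -4.4354
Step 2: Evaluate g(x).
g(-2.1628) = 3*-2.1628 - 5 = -11.4884
Step 3: Compute Lagrangian.
L = -4.4354 + 10*-11.4884 = -119.3194


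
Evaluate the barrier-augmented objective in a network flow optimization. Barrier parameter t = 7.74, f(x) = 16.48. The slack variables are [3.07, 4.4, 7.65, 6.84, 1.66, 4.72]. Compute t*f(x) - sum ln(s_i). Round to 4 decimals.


Step 1: Compute log-barrier.
ln values: [1.1217, 1.4816, 2.0347, 1.9228, 0.5068, 1.5518]
phi = -(1.1217 + 1.4816 + 2.0347 + 1.9228 + 0.5068 + 1.5518) = -8.6194
Step 2: Compute augmented objective.
t*f(x) = 7.74*16.48 = 127.5552
Total = 127.5552 - 8.6194 = 118.9358


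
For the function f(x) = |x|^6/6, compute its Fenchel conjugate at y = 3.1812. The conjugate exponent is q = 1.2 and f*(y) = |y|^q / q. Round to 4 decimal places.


The conjugate exponent q satisfies 1/p + 1/q = 1.
p = 6, so q = 6/(6 - 1) = 1.2
|y|^q = 3.1812^1.2 = 4.0097
f*(3.1812) = 4.0097 / 1.2 = 3.3414


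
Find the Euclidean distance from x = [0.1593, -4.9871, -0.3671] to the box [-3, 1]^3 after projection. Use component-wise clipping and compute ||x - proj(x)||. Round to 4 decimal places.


Project each component onto [-3, 1].
clip(0.1593) = 0.1593, clip(-4.9871) = -3.0, clip(-0.3671) = -0.3671
Projection = [0.1593, -3.0, -0.3671]
Squared diffs: [0.0, 3.9486, 0.0]
Distance = sqrt(3.9486) = 1.9871


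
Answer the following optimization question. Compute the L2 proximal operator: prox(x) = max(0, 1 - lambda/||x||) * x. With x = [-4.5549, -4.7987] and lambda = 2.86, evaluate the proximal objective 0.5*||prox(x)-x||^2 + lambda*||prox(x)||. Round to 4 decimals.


Step 1: Compute ||x||.
||x|| = 6.6162
Step 2: Compute scaling factor.
scale = max(0, 1 - 2.86/6.6162) = 0.5677
Step 3: prox(x) = [-2.586, -2.7244]
||prox(x)|| = 3.7562
Step 4: Proximal objective.
0.5*||prox-x||^2 = 4.0898
lambda*||prox|| = 10.7427
Total = 14.8326


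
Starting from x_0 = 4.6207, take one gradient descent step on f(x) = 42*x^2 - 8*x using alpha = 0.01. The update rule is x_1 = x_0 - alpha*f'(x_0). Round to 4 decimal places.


We compute the gradient at x_0 and apply the update.
f'(x) = 84*x - 8
f'(4.6207) = 84*4.6207 - 8 = 380.1388
x_1 = 4.6207 - 0.01*380.1388 = 0.8193


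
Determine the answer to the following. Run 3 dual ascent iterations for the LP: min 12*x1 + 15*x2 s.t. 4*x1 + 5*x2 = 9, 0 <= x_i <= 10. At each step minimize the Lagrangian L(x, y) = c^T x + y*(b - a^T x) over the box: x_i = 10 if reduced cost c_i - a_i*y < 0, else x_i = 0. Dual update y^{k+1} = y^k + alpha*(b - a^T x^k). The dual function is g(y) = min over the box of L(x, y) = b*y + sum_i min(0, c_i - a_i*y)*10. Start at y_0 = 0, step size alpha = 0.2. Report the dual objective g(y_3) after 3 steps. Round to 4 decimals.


Dual ascent for LP: min 12*x1 + 15*x2, 4*x1 + 5*x2 = 9, 0 <= x_i <= 10
Step 1: y^k = 0.0, reduced costs: (12.0, 15.0)
  x^k = (0.0, 0.0), subgradient = b - a^T x = 9.0
  y^{k+1} = 0.0 + 0.2*9.0 = 1.8
Step 2: y^k = 1.8, reduced costs: (4.8, 6.0)
  x^k = (0.0, 0.0), subgradient = b - a^T x = 9.0
  y^{k+1} = 1.8 + 0.2*9.0 = 3.6
Step 3: y^k = 3.6, reduced costs: (-2.4, -3.0)
  x^k = (10.0, 10.0), subgradient = b - a^T x = -81.0
  y^{k+1} = 3.6 + 0.2*-81.0 = -12.6
Dual objective at y_3 = -12.6: reduced costs (62.4, 78.0), box minimizer x = (0.0, 0.0)
g(y_3) = b*y + (c1 - a1*y)*x1 + (c2 - a2*y)*x2 = 9*(-12.6) + 62.4*0.0 + 78.0*0.0 = -113.4 + 0.0 + 0.0 = -113.4


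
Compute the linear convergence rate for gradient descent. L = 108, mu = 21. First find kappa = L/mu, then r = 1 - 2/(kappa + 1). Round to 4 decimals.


Step 1: Compute the condition number.
kappa = L/mu = 108/21 = 5.1429
Step 2: Compute the convergence rate.
r = 1 - 2/(kappa + 1) = 1 - 2*mu/(L + mu) = (L - mu)/(L + mu) = 87/129 = 0.6744


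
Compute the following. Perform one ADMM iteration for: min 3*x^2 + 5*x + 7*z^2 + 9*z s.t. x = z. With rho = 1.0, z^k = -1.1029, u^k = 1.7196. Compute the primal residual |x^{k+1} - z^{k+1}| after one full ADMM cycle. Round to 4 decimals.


ADMM iteration with rho = 1.0, z^k = -1.1029, u^k = 1.7196
Step 1: x-update.
Minimize 3*x^2 + 5*x + (1.0/2)*(x + 1.1029 + 1.7196)^2
FOC: (2*3 + 1.0)*x = -5 + 1.0*(-1.1029 - 1.7196)
x^{k+1} = -1.1175
Step 2: z-update.
Minimize 7*z^2 + 9*z + (1.0/2)*(-1.1175 - z + 1.7196)^2
FOC: (2*7 + 1.0)*z = -9 + 1.0*(-1.1175 + 1.7196)
z^{k+1} = -0.5599
Step 3: u-update.
u^{k+1} = 1.7196 - 1.1175 + 0.5599 = 1.162
Step 4: Primal residual = |-1.1175 + 0.5599| = 0.5576


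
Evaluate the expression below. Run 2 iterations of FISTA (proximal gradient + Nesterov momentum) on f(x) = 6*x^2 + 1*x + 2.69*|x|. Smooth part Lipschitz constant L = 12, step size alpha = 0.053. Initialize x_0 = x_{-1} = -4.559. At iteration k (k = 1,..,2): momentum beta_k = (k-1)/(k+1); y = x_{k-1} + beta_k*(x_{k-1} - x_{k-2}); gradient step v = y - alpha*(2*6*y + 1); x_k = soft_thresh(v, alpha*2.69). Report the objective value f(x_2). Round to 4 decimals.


FISTA on f(x) = 6*x^2 + 1*x + 2.69*|x|
L = 12, alpha = 0.053
Iteration 1: beta = 0.0, y = -4.559 + 0.0*(-4.559 + 4.559) = -4.559
  grad(y) = -53.708, v = y - alpha*grad = -1.7125
  prox(v) = soft_thresh(-1.7125, 0.1426) = -1.5699
Iteration 2: beta = 0.3333, y = -1.5699 + 0.3333*(-1.5699 + 4.559) = -0.5735
  grad(y) = -5.8825, v = y - alpha*grad = -0.2618
  prox(v) = soft_thresh(-0.2618, 0.1426) = -0.1192
f(x_2) = 6*(-0.1192)^2 + 1*(-0.1192) + 2.69*|-0.1192| = 0.2867


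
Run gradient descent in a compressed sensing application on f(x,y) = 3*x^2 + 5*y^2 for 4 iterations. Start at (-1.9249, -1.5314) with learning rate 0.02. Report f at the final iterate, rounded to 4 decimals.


Gradient descent on f(x,y) = 3*x^2 + 5*y^2.
Starting point: (-1.9249, -1.5314), alpha = 0.02
Step 1: grad_x = 2*3*-1.9249 = -11.5494, grad_y = 2*5*-1.5314 = -15.314
  x_1 = -1.9249 - 0.02*-11.5494 = -1.6939
  y_1 = -1.5314 - 0.02*-15.314 = -1.2251
Step 2: grad_x = 2*3*-1.6939 = -10.1635, grad_y = 2*5*-1.2251 = -12.2512
  x_2 = -1.6939 - 0.02*-10.1635 = -1.4906
  y_2 = -1.2251 - 0.02*-12.2512 = -0.9801
Step 3: grad_x = 2*3*-1.4906 = -8.9439, grad_y = 2*5*-0.9801 = -9.801
  x_3 = -1.4906 - 0.02*-8.9439 = -1.3118
  y_3 = -0.9801 - 0.02*-9.801 = -0.7841
Step 4: grad_x = 2*3*-1.3118 = -7.8706, grad_y = 2*5*-0.7841 = -7.8408
  x_4 = -1.3118 - 0.02*-7.8706 = -1.1544
  y_4 = -0.7841 - 0.02*-7.8408 = -0.6273
f(-1.1544, -0.6273) = 3*(-1.1544)^2 + 5*(-0.6273)^2 = 5.9649


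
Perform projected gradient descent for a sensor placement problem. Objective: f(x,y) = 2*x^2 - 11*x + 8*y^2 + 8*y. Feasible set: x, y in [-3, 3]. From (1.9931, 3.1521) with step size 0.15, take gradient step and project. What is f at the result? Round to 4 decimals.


Step 1: Compute gradient at (1.9931, 3.1521).
grad_x = 2*2*1.9931 - 11 = -3.0276
grad_y = 2*8*3.1521 + 8 = 58.4336
Step 2: Gradient step.
x_raw = 1.9931 - 0.15*-3.0276 = 2.4472
y_raw = 3.1521 - 0.15*58.4336 = -5.6129
Step 3: Project onto [-3, 3].
x_proj = clip(2.4472) = 2.4472
y_proj = clip(-5.6129) = -3.0
Step 4: Evaluate f.
f(2.4472, -3.0) = 33.0583


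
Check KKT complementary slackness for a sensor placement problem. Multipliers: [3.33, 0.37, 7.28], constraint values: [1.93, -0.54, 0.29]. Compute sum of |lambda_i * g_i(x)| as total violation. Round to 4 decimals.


KKT complementary slackness check:
lambda_1 * g_1 = 3.33 * 1.93 = 6.4269
lambda_2 * g_2 = 0.37 * -0.54 = -0.1998
lambda_3 * g_3 = 7.28 * 0.29 = 2.1112
Total violation = 6.4269 + 0.1998 + 2.1112 = 8.7379


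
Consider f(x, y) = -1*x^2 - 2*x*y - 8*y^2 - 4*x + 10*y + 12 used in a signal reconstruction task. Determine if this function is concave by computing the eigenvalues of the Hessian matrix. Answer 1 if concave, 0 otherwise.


The Hessian of f(x,y) = -1*x^2 - 2*x*y - 8*y^2 - 4*x + 10*y + 12 is:
H = [[-2, -2], [-2, -16]]
Trace = -2 - 16 = -18
Determinant = -2*-16 - (-2)^2 = 28
Discriminant = (-18)^2 - 4*28 = 212.0
Eigenvalues: lambda_1 = -16.2801, lambda_2 = -1.7199
The function is concave.

1


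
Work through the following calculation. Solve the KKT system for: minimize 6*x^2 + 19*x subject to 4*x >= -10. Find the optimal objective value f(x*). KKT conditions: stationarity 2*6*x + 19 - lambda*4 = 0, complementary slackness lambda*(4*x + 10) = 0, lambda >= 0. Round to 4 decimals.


Step 1: Try lambda = 0 (constraint inactive).
Stationarity: 2*6*x + 19 = 0
x* = -19/(2*6) = -19/12 = -1.5833 (rounded; the exact value -19/12 is used below)
Check constraint: 4*-1.5833 = -6.3332 >= -10 -- satisfied.
Step 2: Compute optimal value.
f(x*) = 6*(-19/12)^2 + 19*(-19/12) = -15.0417


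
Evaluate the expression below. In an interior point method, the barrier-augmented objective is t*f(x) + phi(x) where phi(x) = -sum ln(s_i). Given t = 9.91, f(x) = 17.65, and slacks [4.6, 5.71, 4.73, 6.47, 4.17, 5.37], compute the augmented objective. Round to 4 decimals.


Step 1: Compute log-barrier.
ln values: [1.5261, 1.7422, 1.5539, 1.8672, 1.4279, 1.6808]
phi = -(1.5261 + 1.7422 + 1.5539 + 1.8672 + 1.4279 + 1.6808) = -9.7981
Step 2: Compute augmented objective.
t*f(x) = 9.91*17.65 = 174.9115
Total = 174.9115 - 9.7981 = 165.1134


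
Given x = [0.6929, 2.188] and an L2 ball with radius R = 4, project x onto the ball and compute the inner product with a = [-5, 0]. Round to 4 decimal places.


Step 1: Compute ||x|| (intermediates to 6 decimals).
||x|| = sqrt(0.6929^2 + 2.188^2) = 2.295094
Step 2: Project.
Since ||x|| <= R, proj = x (no scaling needed).
proj(x) = [0.6929, 2.188]
Step 3: Dot product.
a^T * proj(x) = -5*0.6929 + 0*2.188 = -3.4645


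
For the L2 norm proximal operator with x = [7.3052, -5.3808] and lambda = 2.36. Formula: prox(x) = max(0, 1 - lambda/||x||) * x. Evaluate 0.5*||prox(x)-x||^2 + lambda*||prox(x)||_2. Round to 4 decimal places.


Step 1: Compute ||x||.
||x|| = 9.073
Step 2: Compute scaling factor.
scale = max(0, 1 - 2.36/9.073) = 0.7399
Step 3: prox(x) = [5.405, -3.9812]
||prox(x)|| = 6.713
Step 4: Proximal objective.
0.5*||prox-x||^2 = 2.7848
lambda*||prox|| = 15.8427
Total = 18.6274


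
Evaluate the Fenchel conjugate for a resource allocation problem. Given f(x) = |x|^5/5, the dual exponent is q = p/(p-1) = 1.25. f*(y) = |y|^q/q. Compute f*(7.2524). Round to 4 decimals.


The conjugate exponent q satisfies 1/p + 1/q = 1.
p = 5, so q = 5/(5 - 1) = 1.25
|y|^q = 7.2524^1.25 = 11.9015
f*(7.2524) = 11.9015 / 1.25 = 9.5212


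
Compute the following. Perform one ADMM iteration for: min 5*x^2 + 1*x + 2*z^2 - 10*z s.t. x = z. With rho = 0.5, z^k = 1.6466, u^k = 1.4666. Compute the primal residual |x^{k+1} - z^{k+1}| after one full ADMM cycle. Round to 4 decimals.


ADMM iteration with rho = 0.5, z^k = 1.6466, u^k = 1.4666
Step 1: x-update.
Minimize 5*x^2 + 1*x + (0.5/2)*(x - 1.6466 + 1.4666)^2
FOC: (2*5 + 0.5)*x = -1 + 0.5*(1.6466 - 1.4666)
x^{k+1} = -0.0867
Step 2: z-update.
Minimize 2*z^2 - 10*z + (0.5/2)*(-0.0867 - z + 1.4666)^2
FOC: (2*2 + 0.5)*z = 10 + 0.5*(-0.0867 + 1.4666)
z^{k+1} = 2.3755
Step 3: u-update.
u^{k+1} = 1.4666 - 0.0867 - 2.3755 = -0.9956
Step 4: Primal residual = |-0.0867 - 2.3755| = 2.4622


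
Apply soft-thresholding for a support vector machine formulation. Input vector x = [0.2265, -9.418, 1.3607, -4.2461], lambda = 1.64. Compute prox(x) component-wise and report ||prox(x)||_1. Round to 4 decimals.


Soft-thresholding with lambda = 1.64:
prox(0.2265) = sign(0.2265)*max(|0.2265| - 1.64, 0) = 0.0
prox(-9.418) = sign(-9.418)*max(|-9.418| - 1.64, 0) = -7.778
prox(1.3607) = sign(1.3607)*max(|1.3607| - 1.64, 0) = 0.0
prox(-4.2461) = sign(-4.2461)*max(|-4.2461| - 1.64, 0) = -2.6061
prox(x) = [0.0, -7.778, 0.0, -2.6061]
||prox(x)||_1 = 0.0 + 7.778 + 0.0 + 2.6061 = 10.3841


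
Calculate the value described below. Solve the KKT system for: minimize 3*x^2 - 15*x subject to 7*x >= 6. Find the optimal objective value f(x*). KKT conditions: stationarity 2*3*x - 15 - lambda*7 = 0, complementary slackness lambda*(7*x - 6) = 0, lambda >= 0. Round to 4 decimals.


Step 1: Try lambda = 0 (constraint inactive).
Stationarity: 2*3*x - 15 = 0
x* = 15/(2*3) = 2.5
Check constraint: 7*2.5 = 17.5 >= 6 -- satisfied.
Step 2: Compute optimal value.
f(x*) = 3*2.5^2 - 15*2.5 = -18.75


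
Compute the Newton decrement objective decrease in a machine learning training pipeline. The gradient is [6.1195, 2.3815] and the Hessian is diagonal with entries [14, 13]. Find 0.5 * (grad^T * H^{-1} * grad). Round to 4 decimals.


Step 1: H is diagonal, so H^(-1) * g = [0.4371, 0.1832].
Step 2: g^T H^(-1) g = sum_i g_i^2 / H_ii
  = (6.1195)^2/14 + (2.3815)^2/13
  = 2.6749 + 0.4363 = 3.1111
Step 3: Objective decrease = 0.5 * g^T H^(-1) g = 1.5556


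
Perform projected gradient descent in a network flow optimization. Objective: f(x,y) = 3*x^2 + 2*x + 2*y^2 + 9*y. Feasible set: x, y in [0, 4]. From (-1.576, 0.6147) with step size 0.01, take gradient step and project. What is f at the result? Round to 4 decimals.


Step 1: Compute gradient at (-1.576, 0.6147).
grad_x = 2*3*-1.576 + 2 = -7.456
grad_y = 2*2*0.6147 + 9 = 11.4588
Step 2: Gradient step.
x_raw = -1.576 - 0.01*-7.456 = -1.5014
y_raw = 0.6147 - 0.01*11.4588 = 0.5001
Step 3: Project onto [0, 4].
x_proj = clip(-1.5014) = 0.0
y_proj = clip(0.5001) = 0.5001
Step 4: Evaluate f.
f(0.0, 0.5001) = 5.0012


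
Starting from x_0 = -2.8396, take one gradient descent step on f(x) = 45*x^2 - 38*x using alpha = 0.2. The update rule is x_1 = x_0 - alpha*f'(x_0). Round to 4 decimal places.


We compute the gradient at x_0 and apply the update.
f'(x) = 90*x - 38
f'(-2.8396) = 90*-2.8396 - 38 = -293.564
x_1 = -2.8396 - 0.2*-293.564 = 55.8732


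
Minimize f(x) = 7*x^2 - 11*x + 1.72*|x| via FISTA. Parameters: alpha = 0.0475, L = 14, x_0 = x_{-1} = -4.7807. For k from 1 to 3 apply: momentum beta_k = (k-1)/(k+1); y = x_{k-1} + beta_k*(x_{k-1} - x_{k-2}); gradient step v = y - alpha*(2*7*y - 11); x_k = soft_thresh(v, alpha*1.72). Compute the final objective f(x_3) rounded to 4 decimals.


FISTA on f(x) = 7*x^2 - 11*x + 1.72*|x|
L = 14, alpha = 0.0475
Iteration 1: beta = 0.0, y = -4.7807 + 0.0*(-4.7807 + 4.7807) = -4.7807
  grad(y) = -77.9298, v = y - alpha*grad = -1.079
  prox(v) = soft_thresh(-1.079, 0.0817) = -0.9973
Iteration 2: beta = 0.3333, y = -0.9973 + 0.3333*(-0.9973 + 4.7807) = 0.2638
  grad(y) = -7.307, v = y - alpha*grad = 0.6109
  prox(v) = soft_thresh(0.6109, 0.0817) = 0.5292
Iteration 3: beta = 0.5, y = 0.5292 + 0.5*(0.5292 + 0.9973) = 1.2924
  grad(y) = 7.0939, v = y - alpha*grad = 0.9555
  prox(v) = soft_thresh(0.9555, 0.0817) = 0.8738
f(x_3) = 7*0.8738^2 - 11*0.8738 + 1.72*|0.8738| = -2.7643


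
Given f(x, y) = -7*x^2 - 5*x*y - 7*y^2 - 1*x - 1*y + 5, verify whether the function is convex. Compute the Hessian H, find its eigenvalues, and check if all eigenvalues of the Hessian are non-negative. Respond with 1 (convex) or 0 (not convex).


The Hessian of f(x,y) = -7*x^2 - 5*x*y - 7*y^2 - 1*x - 1*y + 5 is:
H = [[-14, -5], [-5, -14]]
Trace = -14 - 14 = -28
Determinant = -14*-14 - (-5)^2 = 171
Discriminant = (-28)^2 - 4*171 = 100.0
Eigenvalues: lambda_1 = -19.0, lambda_2 = -9.0
The function is not convex.

0


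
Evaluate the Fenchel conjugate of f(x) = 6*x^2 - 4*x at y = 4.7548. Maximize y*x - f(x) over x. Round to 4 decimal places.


f*(y) = sup_x {y*x - a*x^2 - b*x} = sup_x {(y-b)*x - a*x^2}
FOC: (y - b) - 2a*x = 0 => x* = (y - b)/(2a)
x* = (4.7548 + 4)/(2*6) = 0.7296
f*(4.7548) = (y-b)^2/(4a) = (4.7548 + 4)^2/(4*6)
= 76.6465/24 = 3.1936


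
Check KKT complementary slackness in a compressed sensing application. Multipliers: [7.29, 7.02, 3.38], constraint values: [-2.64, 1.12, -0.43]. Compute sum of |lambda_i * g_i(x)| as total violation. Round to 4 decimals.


KKT complementary slackness check:
lambda_1 * g_1 = 7.29 * -2.64 = -19.2456
lambda_2 * g_2 = 7.02 * 1.12 = 7.8624
lambda_3 * g_3 = 3.38 * -0.43 = -1.4534
Total violation = 19.2456 + 7.8624 + 1.4534 = 28.5614


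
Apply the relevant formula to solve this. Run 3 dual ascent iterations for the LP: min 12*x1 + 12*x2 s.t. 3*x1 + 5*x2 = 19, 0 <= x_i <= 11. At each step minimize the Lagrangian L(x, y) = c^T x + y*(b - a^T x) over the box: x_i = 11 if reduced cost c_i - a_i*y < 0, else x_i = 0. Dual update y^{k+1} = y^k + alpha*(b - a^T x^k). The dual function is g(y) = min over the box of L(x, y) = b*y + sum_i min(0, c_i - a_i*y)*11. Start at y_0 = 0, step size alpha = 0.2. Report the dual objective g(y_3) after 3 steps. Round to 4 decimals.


Dual ascent for LP: min 12*x1 + 12*x2, 3*x1 + 5*x2 = 19, 0 <= x_i <= 11
Step 1: y^k = 0.0, reduced costs: (12.0, 12.0)
  x^k = (0.0, 0.0), subgradient = b - a^T x = 19.0
  y^{k+1} = 0.0 + 0.2*19.0 = 3.8
Step 2: y^k = 3.8, reduced costs: (0.6, -7.0)
  x^k = (0.0, 11.0), subgradient = b - a^T x = -36.0
  y^{k+1} = 3.8 + 0.2*-36.0 = -3.4
Step 3: y^k = -3.4, reduced costs: (22.2, 29.0)
  x^k = (0.0, 0.0), subgradient = b - a^T x = 19.0
  y^{k+1} = -3.4 + 0.2*19.0 = 0.4
Dual objective at y_3 = 0.4: reduced costs (10.8, 10.0), box minimizer x = (0.0, 0.0)
g(y_3) = b*y + (c1 - a1*y)*x1 + (c2 - a2*y)*x2 = 19*0.4 + 10.8*0.0 + 10.0*0.0 = 7.6 + 0.0 + 0.0 = 7.6


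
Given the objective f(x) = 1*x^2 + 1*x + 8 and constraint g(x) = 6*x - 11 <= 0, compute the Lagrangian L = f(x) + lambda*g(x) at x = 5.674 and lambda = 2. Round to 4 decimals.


Step 1: Evaluate f(x).
f(5.674) = 1*5.674^2 + 1*5.674 + 8 = 45.8683
Step 2: Evaluate g(x).
g(5.674) = 6*5.674 - 11 = 23.044
Step 3: Compute Lagrangian.
L = 45.8683 + 2*23.044 = 91.9563


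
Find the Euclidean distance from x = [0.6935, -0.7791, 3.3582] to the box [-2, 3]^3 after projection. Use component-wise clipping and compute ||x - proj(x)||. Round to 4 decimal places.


Project each component onto [-2, 3].
clip(0.6935) = 0.6935, clip(-0.7791) = -0.7791, clip(3.3582) = 3.0
Projection = [0.6935, -0.7791, 3.0]
Squared diffs: [0.0, 0.0, 0.1283]
Distance = sqrt(0.1283) = 0.3582


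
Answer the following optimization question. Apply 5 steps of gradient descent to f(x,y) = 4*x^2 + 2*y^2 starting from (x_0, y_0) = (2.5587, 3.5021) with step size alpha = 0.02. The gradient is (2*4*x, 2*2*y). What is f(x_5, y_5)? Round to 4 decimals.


Gradient descent on f(x,y) = 4*x^2 + 2*y^2.
Starting point: (2.5587, 3.5021), alpha = 0.02
Step 1: grad_x = 2*4*2.5587 = 20.4696, grad_y = 2*2*3.5021 = 14.0084
  x_1 = 2.5587 - 0.02*20.4696 = 2.1493
  y_1 = 3.5021 - 0.02*14.0084 = 3.2219
Step 2: grad_x = 2*4*2.1493 = 17.1945, grad_y = 2*2*3.2219 = 12.8877
  x_2 = 2.1493 - 0.02*17.1945 = 1.8054
  y_2 = 3.2219 - 0.02*12.8877 = 2.9642
Step 3: grad_x = 2*4*1.8054 = 14.4433, grad_y = 2*2*2.9642 = 11.8567
  x_3 = 1.8054 - 0.02*14.4433 = 1.5166
  y_3 = 2.9642 - 0.02*11.8567 = 2.727
Step 4: grad_x = 2*4*1.5166 = 12.1324, grad_y = 2*2*2.727 = 10.9082
  x_4 = 1.5166 - 0.02*12.1324 = 1.2739
  y_4 = 2.727 - 0.02*10.9082 = 2.5089
Step 5: grad_x = 2*4*1.2739 = 10.1912, grad_y = 2*2*2.5089 = 10.0355
  x_5 = 1.2739 - 0.02*10.1912 = 1.0701
  y_5 = 2.5089 - 0.02*10.0355 = 2.3082
f(1.0701, 2.3082) = 4*1.0701^2 + 2*2.3082^2 = 15.2356


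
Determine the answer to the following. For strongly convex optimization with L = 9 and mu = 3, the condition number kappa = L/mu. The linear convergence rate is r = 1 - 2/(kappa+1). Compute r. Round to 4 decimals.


Step 1: Compute the condition number.
kappa = L/mu = 9/3 = 3.0
Step 2: Compute the convergence rate.
r = 1 - 2/(kappa + 1) = 1 - 2*mu/(L + mu) = (L - mu)/(L + mu) = 6/12 = 0.5


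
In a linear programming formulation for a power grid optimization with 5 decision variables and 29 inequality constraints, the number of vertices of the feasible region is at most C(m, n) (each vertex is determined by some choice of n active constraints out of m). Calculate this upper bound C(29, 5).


Each vertex corresponds to some choice of n active constraints out of m, so the number of vertices is at most C(m, n) = m! / (n!(m-n)!).
m = 29, n = 5
Numerator: 29 * 28 * 27 * 26 * 25
Denominator: 5! = 120
C(29, 5) = 118755


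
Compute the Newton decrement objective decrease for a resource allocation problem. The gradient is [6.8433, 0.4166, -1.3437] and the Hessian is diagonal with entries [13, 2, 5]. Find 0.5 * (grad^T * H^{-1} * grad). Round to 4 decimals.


Step 1: H is diagonal, so H^(-1) * g = [0.5264, 0.2083, -0.2687].
Step 2: g^T H^(-1) g = sum_i g_i^2 / H_ii
  = (6.8433)^2/13 + (0.4166)^2/2 + (-1.3437)^2/5
  = 3.6024 + 0.0868 + 0.3611 = 4.0502
Step 3: Objective decrease = 0.5 * g^T H^(-1) g = 2.0251


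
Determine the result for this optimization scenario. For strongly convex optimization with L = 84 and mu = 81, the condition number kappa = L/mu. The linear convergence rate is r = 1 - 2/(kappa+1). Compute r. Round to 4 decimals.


Step 1: Compute the condition number.
kappa = L/mu = 84/81 = 1.037
Step 2: Compute the convergence rate.
r = 1 - 2/(kappa + 1) = 1 - 2*mu/(L + mu) = (L - mu)/(L + mu) = 3/165 = 0.0182


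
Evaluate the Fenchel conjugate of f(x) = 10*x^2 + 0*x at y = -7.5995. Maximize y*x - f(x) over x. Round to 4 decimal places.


f*(y) = sup_x {y*x - a*x^2 - b*x} = sup_x {(y-b)*x - a*x^2}
FOC: (y - b) - 2a*x = 0 => x* = (y - b)/(2a)
x* = (-7.5995 - 0)/(2*10) = -0.38
f*(-7.5995) = (y-b)^2/(4a) = (-7.5995 - 0)^2/(4*10)
= 57.7524/40 = 1.4438


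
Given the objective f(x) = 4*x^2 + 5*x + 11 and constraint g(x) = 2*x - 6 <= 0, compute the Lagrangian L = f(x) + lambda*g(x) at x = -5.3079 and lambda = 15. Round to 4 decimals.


Step 1: Evaluate f(x).
f(-5.3079) = 4*(-5.3079)^2 + 5*(-5.3079) + 11 = 97.1557
Step 2: Evaluate g(x).
g(-5.3079) = 2*-5.3079 - 6 = -16.6158
Step 3: Compute Lagrangian.
L = 97.1557 + 15*-16.6158 = -152.0813


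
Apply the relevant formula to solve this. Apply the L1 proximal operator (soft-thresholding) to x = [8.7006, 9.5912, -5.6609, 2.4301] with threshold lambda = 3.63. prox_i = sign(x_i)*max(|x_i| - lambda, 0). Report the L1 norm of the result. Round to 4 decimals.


Soft-thresholding with lambda = 3.63:
prox(8.7006) = sign(8.7006)*max(|8.7006| - 3.63, 0) = 5.0706
prox(9.5912) = sign(9.5912)*max(|9.5912| - 3.63, 0) = 5.9612
prox(-5.6609) = sign(-5.6609)*max(|-5.6609| - 3.63, 0) = -2.0309
prox(2.4301) = sign(2.4301)*max(|2.4301| - 3.63, 0) = 0.0
prox(x) = [5.0706, 5.9612, -2.0309, 0.0]
||prox(x)||_1 = 5.0706 + 5.9612 + 2.0309 + 0.0 = 13.0627


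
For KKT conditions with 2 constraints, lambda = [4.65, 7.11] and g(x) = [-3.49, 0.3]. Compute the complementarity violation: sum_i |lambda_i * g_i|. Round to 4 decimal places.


KKT complementary slackness check:
lambda_1 * g_1 = 4.65 * -3.49 = -16.2285
lambda_2 * g_2 = 7.11 * 0.3 = 2.133
Total violation = 16.2285 + 2.133 = 18.3615


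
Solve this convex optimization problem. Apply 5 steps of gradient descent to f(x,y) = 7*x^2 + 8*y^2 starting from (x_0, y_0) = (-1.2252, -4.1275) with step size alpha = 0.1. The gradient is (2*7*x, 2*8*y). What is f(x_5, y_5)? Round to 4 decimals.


Gradient descent on f(x,y) = 7*x^2 + 8*y^2.
Starting point: (-1.2252, -4.1275), alpha = 0.1
Step 1: grad_x = 2*7*-1.2252 = -17.1528, grad_y = 2*8*-4.1275 = -66.04
  x_1 = -1.2252 - 0.1*-17.1528 = 0.4901
  y_1 = -4.1275 - 0.1*-66.04 = 2.4765
Step 2: grad_x = 2*7*0.4901 = 6.8611, grad_y = 2*8*2.4765 = 39.624
  x_2 = 0.4901 - 0.1*6.8611 = -0.196
  y_2 = 2.4765 - 0.1*39.624 = -1.4859
Step 3: grad_x = 2*7*-0.196 = -2.7444, grad_y = 2*8*-1.4859 = -23.7744
  x_3 = -0.196 - 0.1*-2.7444 = 0.0784
  y_3 = -1.4859 - 0.1*-23.7744 = 0.8915
Step 4: grad_x = 2*7*0.0784 = 1.0978, grad_y = 2*8*0.8915 = 14.2646
  x_4 = 0.0784 - 0.1*1.0978 = -0.0314
  y_4 = 0.8915 - 0.1*14.2646 = -0.5349
Step 5: grad_x = 2*7*-0.0314 = -0.4391, grad_y = 2*8*-0.5349 = -8.5588
  x_5 = -0.0314 - 0.1*-0.4391 = 0.0125
  y_5 = -0.5349 - 0.1*-8.5588 = 0.321
f(0.0125, 0.321) = 7*0.0125^2 + 8*0.321^2 = 0.8252


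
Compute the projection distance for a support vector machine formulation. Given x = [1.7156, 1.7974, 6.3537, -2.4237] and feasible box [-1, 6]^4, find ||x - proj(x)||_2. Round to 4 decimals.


Project each component onto [-1, 6].
clip(1.7156) = 1.7156, clip(1.7974) = 1.7974, clip(6.3537) = 6.0, clip(-2.4237) = -1.0
Projection = [1.7156, 1.7974, 6.0, -1.0]
Squared diffs: [0.0, 0.0, 0.1251, 2.0269]
Distance = sqrt(2.152) = 1.467


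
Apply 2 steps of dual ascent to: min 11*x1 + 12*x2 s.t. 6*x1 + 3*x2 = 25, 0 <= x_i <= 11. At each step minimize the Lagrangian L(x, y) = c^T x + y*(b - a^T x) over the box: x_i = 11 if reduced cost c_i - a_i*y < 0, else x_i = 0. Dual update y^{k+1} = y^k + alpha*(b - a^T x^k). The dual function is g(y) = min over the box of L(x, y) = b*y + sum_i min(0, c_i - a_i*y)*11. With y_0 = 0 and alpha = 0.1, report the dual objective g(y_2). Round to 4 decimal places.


Dual ascent for LP: min 11*x1 + 12*x2, 6*x1 + 3*x2 = 25, 0 <= x_i <= 11
Step 1: y^k = 0.0, reduced costs: (11.0, 12.0)
  x^k = (0.0, 0.0), subgradient = b - a^T x = 25.0
  y^{k+1} = 0.0 + 0.1*25.0 = 2.5
Step 2: y^k = 2.5, reduced costs: (-4.0, 4.5)
  x^k = (11.0, 0.0), subgradient = b - a^T x = -41.0
  y^{k+1} = 2.5 + 0.1*-41.0 = -1.6
Dual objective at y_2 = -1.6: reduced costs (20.6, 16.8), box minimizer x = (0.0, 0.0)
g(y_2) = b*y + (c1 - a1*y)*x1 + (c2 - a2*y)*x2 = 25*(-1.6) + 20.6*0.0 + 16.8*0.0 = -40.0 + 0.0 + 0.0 = -40.0


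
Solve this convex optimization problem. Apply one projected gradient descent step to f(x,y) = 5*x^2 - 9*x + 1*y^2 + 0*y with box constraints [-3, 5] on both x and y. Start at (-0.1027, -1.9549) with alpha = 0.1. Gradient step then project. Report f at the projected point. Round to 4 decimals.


Step 1: Compute gradient at (-0.1027, -1.9549).
grad_x = 2*5*-0.1027 - 9 = -10.027
grad_y = 2*1*-1.9549 + 0 = -3.9098
Step 2: Gradient step.
x_raw = -0.1027 - 0.1*-10.027 = 0.9
y_raw = -1.9549 - 0.1*-3.9098 = -1.5639
Step 3: Project onto [-3, 5].
x_proj = clip(0.9) = 0.9
y_proj = clip(-1.5639) = -1.5639
Step 4: Evaluate f.
f(0.9, -1.5639) = -1.6042


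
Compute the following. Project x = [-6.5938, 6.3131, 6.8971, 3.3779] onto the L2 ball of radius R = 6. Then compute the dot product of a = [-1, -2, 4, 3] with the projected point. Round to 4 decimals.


Step 1: Compute ||x|| (intermediates to 6 decimals).
||x|| = sqrt((-6.5938)^2 + 6.3131^2 + 6.8971^2 + 3.3779^2) = 11.929528
Step 2: Project.
Since ||x|| > R, scale = R/||x|| = 6/11.929528 = 0.502954, proj(x) = scale * x
proj(x) = [-3.316378, 3.175199, 3.468924, 1.698928]
Step 3: Dot product.
a^T * proj(x) = -1*(-3.316378) - 2*3.175199 + 4*3.468924 + 3*1.698928 = 15.9385


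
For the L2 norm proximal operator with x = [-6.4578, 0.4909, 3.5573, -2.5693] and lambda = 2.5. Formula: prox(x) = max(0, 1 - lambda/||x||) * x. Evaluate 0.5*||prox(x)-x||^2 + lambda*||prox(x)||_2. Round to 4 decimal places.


Step 1: Compute ||x||.
||x|| = 7.823
Step 2: Compute scaling factor.
scale = max(0, 1 - 2.5/7.823) = 0.6804
Step 3: prox(x) = [-4.3941, 0.334, 2.4205, -1.7482]
||prox(x)|| = 5.323
Step 4: Proximal objective.
0.5*||prox-x||^2 = 3.125
lambda*||prox|| = 13.3075
Total = 16.4326


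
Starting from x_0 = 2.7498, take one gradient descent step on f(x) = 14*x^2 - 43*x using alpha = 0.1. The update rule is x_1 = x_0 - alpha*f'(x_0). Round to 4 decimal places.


We compute the gradient at x_0 and apply the update.
f'(x) = 28*x - 43
f'(2.7498) = 28*2.7498 - 43 = 33.9944
x_1 = 2.7498 - 0.1*33.9944 = -0.6496


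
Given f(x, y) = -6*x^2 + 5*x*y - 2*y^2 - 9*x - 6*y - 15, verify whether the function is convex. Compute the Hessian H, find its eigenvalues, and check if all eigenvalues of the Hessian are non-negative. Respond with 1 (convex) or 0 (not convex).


The Hessian of f(x,y) = -6*x^2 + 5*x*y - 2*y^2 - 9*x - 6*y - 15 is:
H = [[-12, 5], [5, -4]]
Trace = -12 - 4 = -16
Determinant = -12*-4 - (5)^2 = 23
Discriminant = (-16)^2 - 4*23 = 164.0
Eigenvalues: lambda_1 = -14.4031, lambda_2 = -1.5969
The function is not convex.

0


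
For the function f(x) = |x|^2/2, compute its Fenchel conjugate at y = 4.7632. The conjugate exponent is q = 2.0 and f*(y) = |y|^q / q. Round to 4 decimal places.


The conjugate exponent q satisfies 1/p + 1/q = 1.
p = 2, so q = 2/(2 - 1) = 2.0
|y|^q = 4.7632^2.0 = 22.6881
f*(4.7632) = 22.6881 / 2.0 = 11.344


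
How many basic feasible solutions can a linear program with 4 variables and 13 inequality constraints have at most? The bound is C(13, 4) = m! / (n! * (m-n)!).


Each vertex corresponds to some choice of n active constraints out of m, so the number of vertices is at most C(m, n) = m! / (n!(m-n)!).
m = 13, n = 4
Numerator: 13 * 12 * 11 * 10
Denominator: 4! = 24
C(13, 4) = 715


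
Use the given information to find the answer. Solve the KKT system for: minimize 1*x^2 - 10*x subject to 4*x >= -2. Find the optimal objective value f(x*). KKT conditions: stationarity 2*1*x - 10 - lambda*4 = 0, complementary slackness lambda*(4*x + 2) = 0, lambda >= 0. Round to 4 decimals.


Step 1: Try lambda = 0 (constraint inactive).
Stationarity: 2*1*x - 10 = 0
x* = 10/(2*1) = 5.0
Check constraint: 4*5.0 = 20.0 >= -2 -- satisfied.
Step 2: Compute optimal value.
f(x*) = 1*5.0^2 - 10*5.0 = -25.0


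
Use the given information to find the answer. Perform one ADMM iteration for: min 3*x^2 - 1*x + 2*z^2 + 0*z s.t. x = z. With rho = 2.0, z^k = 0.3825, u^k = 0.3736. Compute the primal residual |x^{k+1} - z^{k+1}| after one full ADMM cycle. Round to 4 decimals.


ADMM iteration with rho = 2.0, z^k = 0.3825, u^k = 0.3736
Step 1: x-update.
Minimize 3*x^2 - 1*x + (2.0/2)*(x - 0.3825 + 0.3736)^2
FOC: (2*3 + 2.0)*x = 1 + 2.0*(0.3825 - 0.3736)
x^{k+1} = 0.1272
Step 2: z-update.
Minimize 2*z^2 + 0*z + (2.0/2)*(0.1272 - z + 0.3736)^2
FOC: (2*2 + 2.0)*z = 0 + 2.0*(0.1272 + 0.3736)
z^{k+1} = 0.1669
Step 3: u-update.
u^{k+1} = 0.3736 + 0.1272 - 0.1669 = 0.3339
Step 4: Primal residual = |0.1272 - 0.1669| = 0.0397


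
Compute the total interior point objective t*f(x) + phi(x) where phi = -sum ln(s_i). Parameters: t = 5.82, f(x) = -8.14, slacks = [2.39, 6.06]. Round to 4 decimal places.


Step 1: Compute log-barrier.
ln values: [0.8713, 1.8017]
phi = -(0.8713 + 1.8017) = -2.673
Step 2: Compute augmented objective.
t*f(x) = 5.82*-8.14 = -47.3748
Total = -47.3748 - 2.673 = -50.0478


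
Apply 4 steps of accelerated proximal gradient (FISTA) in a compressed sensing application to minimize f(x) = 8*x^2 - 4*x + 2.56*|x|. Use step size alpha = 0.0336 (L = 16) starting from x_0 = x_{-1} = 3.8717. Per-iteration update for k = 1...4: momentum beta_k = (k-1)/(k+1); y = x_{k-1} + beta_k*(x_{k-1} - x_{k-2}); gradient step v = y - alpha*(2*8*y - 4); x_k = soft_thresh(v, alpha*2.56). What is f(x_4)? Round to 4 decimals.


FISTA on f(x) = 8*x^2 - 4*x + 2.56*|x|
L = 16, alpha = 0.0336
Iteration 1: beta = 0.0, y = 3.8717 + 0.0*(3.8717 - 3.8717) = 3.8717
  grad(y) = 57.9472, v = y - alpha*grad = 1.9247
  prox(v) = soft_thresh(1.9247, 0.086) = 1.8387
Iteration 2: beta = 0.3333, y = 1.8387 + 0.3333*(1.8387 - 3.8717) = 1.161
  grad(y) = 14.5756, v = y - alpha*grad = 0.6712
  prox(v) = soft_thresh(0.6712, 0.086) = 0.5852
Iteration 3: beta = 0.5, y = 0.5852 + 0.5*(0.5852 - 1.8387) = -0.0415
  grad(y) = -4.664, v = y - alpha*grad = 0.1152
  prox(v) = soft_thresh(0.1152, 0.086) = 0.0292
Iteration 4: beta = 0.6, y = 0.0292 + 0.6*(0.0292 - 0.5852) = -0.3044
  grad(y) = -8.8707, v = y - alpha*grad = -0.0064
  prox(v) = soft_thresh(-0.0064, 0.086) = 0.0
f(x_4) = 8*0.0^2 - 4*0.0 + 2.56*|0.0| = 0.0


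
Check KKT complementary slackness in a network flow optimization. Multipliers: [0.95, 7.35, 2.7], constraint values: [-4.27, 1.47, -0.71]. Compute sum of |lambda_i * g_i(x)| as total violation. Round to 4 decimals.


KKT complementary slackness check:
lambda_1 * g_1 = 0.95 * -4.27 = -4.0565
lambda_2 * g_2 = 7.35 * 1.47 = 10.8045
lambda_3 * g_3 = 2.7 * -0.71 = -1.917
Total violation = 4.0565 + 10.8045 + 1.917 = 16.778


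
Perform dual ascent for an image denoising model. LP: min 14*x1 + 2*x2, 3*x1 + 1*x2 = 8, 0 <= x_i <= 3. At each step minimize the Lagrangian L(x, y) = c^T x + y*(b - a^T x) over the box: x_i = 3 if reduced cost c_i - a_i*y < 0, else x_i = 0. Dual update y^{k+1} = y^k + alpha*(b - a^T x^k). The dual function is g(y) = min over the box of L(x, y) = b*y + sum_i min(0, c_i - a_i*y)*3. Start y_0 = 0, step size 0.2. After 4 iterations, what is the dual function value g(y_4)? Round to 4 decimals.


Dual ascent for LP: min 14*x1 + 2*x2, 3*x1 + 1*x2 = 8, 0 <= x_i <= 3
Step 1: y^k = 0.0, reduced costs: (14.0, 2.0)
  x^k = (0.0, 0.0), subgradient = b - a^T x = 8.0
  y^{k+1} = 0.0 + 0.2*8.0 = 1.6
Step 2: y^k = 1.6, reduced costs: (9.2, 0.4)
  x^k = (0.0, 0.0), subgradient = b - a^T x = 8.0
  y^{k+1} = 1.6 + 0.2*8.0 = 3.2
Step 3: y^k = 3.2, reduced costs: (4.4, -1.2)
  x^k = (0.0, 3.0), subgradient = b - a^T x = 5.0
  y^{k+1} = 3.2 + 0.2*5.0 = 4.2
Step 4: y^k = 4.2, reduced costs: (1.4, -2.2)
  x^k = (0.0, 3.0), subgradient = b - a^T x = 5.0
  y^{k+1} = 4.2 + 0.2*5.0 = 5.2
Dual objective at y_4 = 5.2: reduced costs (-1.6, -3.2), box minimizer x = (3.0, 3.0)
g(y_4) = b*y + (c1 - a1*y)*x1 + (c2 - a2*y)*x2 = 8*5.2 + (-1.6)*3.0 + (-3.2)*3.0 = 41.6 - 4.8 - 9.6 = 27.2


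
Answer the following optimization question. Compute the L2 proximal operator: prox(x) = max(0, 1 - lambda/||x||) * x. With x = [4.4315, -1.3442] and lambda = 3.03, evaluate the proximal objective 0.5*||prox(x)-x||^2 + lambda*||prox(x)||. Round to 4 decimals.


Step 1: Compute ||x||.
||x|| = 4.6309
Step 2: Compute scaling factor.
scale = max(0, 1 - 3.03/4.6309) = 0.3457
Step 3: prox(x) = [1.532, -0.4647]
||prox(x)|| = 1.6009
Step 4: Proximal objective.
0.5*||prox-x||^2 = 4.5905
lambda*||prox|| = 4.8507
Total = 9.4411


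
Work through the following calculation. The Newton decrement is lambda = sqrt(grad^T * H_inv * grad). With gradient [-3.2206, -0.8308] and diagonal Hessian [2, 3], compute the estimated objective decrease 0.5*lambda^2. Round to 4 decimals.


Step 1: H is diagonal, so H^(-1) * g = [-1.6103, -0.2769].
Step 2: g^T H^(-1) g = sum_i g_i^2 / H_ii
  = (-3.2206)^2/2 + (-0.8308)^2/3
  = 5.1861 + 0.2301 = 5.4162
Step 3: Objective decrease = 0.5 * g^T H^(-1) g = 2.7081


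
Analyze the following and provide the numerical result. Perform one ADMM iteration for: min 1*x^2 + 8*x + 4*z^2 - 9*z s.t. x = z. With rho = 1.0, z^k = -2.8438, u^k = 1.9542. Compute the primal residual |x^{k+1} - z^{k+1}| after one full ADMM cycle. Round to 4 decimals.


ADMM iteration with rho = 1.0, z^k = -2.8438, u^k = 1.9542
Step 1: x-update.
Minimize 1*x^2 + 8*x + (1.0/2)*(x + 2.8438 + 1.9542)^2
FOC: (2*1 + 1.0)*x = -8 + 1.0*(-2.8438 - 1.9542)
x^{k+1} = -4.266
Step 2: z-update.
Minimize 4*z^2 - 9*z + (1.0/2)*(-4.266 - z + 1.9542)^2
FOC: (2*4 + 1.0)*z = 9 + 1.0*(-4.266 + 1.9542)
z^{k+1} = 0.7431
Step 3: u-update.
u^{k+1} = 1.9542 - 4.266 - 0.7431 = -3.0549
Step 4: Primal residual = |-4.266 - 0.7431| = 5.0091


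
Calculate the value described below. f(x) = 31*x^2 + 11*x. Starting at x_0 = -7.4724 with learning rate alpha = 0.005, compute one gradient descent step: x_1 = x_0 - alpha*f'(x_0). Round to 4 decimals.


We compute the gradient at x_0 and apply the update.
f'(x) = 62*x + 11
f'(-7.4724) = 62*-7.4724 + 11 = -452.2888
x_1 = -7.4724 - 0.005*-452.2888 = -5.211


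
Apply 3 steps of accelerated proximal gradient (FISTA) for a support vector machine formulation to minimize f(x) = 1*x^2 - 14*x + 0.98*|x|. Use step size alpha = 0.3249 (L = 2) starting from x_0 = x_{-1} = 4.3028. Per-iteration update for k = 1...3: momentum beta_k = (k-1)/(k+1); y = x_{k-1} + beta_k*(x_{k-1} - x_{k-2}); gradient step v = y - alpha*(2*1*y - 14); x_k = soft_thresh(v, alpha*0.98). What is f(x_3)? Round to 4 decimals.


FISTA on f(x) = 1*x^2 - 14*x + 0.98*|x|
L = 2, alpha = 0.3249
Iteration 1: beta = 0.0, y = 4.3028 + 0.0*(4.3028 - 4.3028) = 4.3028
  grad(y) = -5.3944, v = y - alpha*grad = 6.0554
  prox(v) = soft_thresh(6.0554, 0.3184) = 5.737
Iteration 2: beta = 0.3333, y = 5.737 + 0.3333*(5.737 - 4.3028) = 6.2151
  grad(y) = -1.5698, v = y - alpha*grad = 6.7251
  prox(v) = soft_thresh(6.7251, 0.3184) = 6.4067
Iteration 3: beta = 0.5, y = 6.4067 + 0.5*(6.4067 - 5.737) = 6.7416
  grad(y) = -0.5168, v = y - alpha*grad = 6.9095
  prox(v) = soft_thresh(6.9095, 0.3184) = 6.5911
f(x_3) = 1*6.5911^2 - 14*6.5911 + 0.98*|6.5911| = -42.3735


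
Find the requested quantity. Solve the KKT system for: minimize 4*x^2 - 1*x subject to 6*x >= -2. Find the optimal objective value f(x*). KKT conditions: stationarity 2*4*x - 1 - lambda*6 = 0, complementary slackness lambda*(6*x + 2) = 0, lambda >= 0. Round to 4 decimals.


Step 1: Try lambda = 0 (constraint inactive).
Stationarity: 2*4*x - 1 = 0
x* = 1/(2*4) = 0.125
Check constraint: 6*0.125 = 0.75 >= -2 -- satisfied.
Step 2: Compute optimal value.
f(x*) = 4*0.125^2 - 1*0.125 = -0.0625


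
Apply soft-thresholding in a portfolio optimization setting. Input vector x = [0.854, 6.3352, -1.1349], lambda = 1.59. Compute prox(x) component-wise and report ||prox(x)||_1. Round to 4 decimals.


Soft-thresholding with lambda = 1.59:
prox(0.854) = sign(0.854)*max(|0.854| - 1.59, 0) = 0.0
prox(6.3352) = sign(6.3352)*max(|6.3352| - 1.59, 0) = 4.7452
prox(-1.1349) = sign(-1.1349)*max(|-1.1349| - 1.59, 0) = 0.0
prox(x) = [0.0, 4.7452, 0.0]
||prox(x)||_1 = 0.0 + 4.7452 + 0.0 = 4.7452


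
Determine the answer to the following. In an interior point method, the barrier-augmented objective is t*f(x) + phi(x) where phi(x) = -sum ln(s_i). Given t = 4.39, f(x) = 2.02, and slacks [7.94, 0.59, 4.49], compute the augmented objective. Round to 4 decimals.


Step 1: Compute log-barrier.
ln values: [2.0719, -0.5276, 1.5019]
phi = -(2.0719 - 0.5276 + 1.5019) = -3.0461
Step 2: Compute augmented objective.
t*f(x) = 4.39*2.02 = 8.8678
Total = 8.8678 - 3.0461 = 5.8217


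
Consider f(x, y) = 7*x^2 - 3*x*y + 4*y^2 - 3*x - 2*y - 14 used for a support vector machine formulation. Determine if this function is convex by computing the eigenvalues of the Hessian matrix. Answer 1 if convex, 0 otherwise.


The Hessian of f(x,y) = 7*x^2 - 3*x*y + 4*y^2 - 3*x - 2*y - 14 is:
H = [[14, -3], [-3, 8]]
Trace = 14 + 8 = 22
Determinant = 14*8 - (-3)^2 = 103
Discriminant = (22)^2 - 4*103 = 72.0
Eigenvalues: lambda_1 = 6.7574, lambda_2 = 15.2426
The function is convex.

1


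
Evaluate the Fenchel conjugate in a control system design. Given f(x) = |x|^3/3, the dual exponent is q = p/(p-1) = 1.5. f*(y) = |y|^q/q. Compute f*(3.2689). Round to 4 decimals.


The conjugate exponent q satisfies 1/p + 1/q = 1.
p = 3, so q = 3/(3 - 1) = 1.5
|y|^q = 3.2689^1.5 = 5.9102
f*(3.2689) = 5.9102 / 1.5 = 3.9401
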